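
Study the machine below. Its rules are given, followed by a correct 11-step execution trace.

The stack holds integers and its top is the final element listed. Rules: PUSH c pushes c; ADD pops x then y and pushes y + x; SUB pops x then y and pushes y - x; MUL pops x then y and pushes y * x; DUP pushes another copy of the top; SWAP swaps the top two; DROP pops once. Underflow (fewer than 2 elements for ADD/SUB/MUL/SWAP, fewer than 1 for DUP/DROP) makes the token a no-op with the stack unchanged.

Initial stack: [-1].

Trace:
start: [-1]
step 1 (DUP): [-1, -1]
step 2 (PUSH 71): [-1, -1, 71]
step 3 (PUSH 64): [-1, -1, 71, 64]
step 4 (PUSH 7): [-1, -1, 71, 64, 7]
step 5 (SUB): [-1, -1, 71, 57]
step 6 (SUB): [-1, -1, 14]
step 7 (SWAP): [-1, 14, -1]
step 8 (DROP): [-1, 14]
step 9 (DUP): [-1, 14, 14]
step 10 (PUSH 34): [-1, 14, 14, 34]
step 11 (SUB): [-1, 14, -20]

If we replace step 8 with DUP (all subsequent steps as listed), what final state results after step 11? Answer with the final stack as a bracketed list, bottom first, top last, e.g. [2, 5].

(re-executing from step 8 with the substitution; state before step 8: [-1, 14, -1])
step 8 (DUP): [-1, 14, -1, -1]
step 9 (DUP): [-1, 14, -1, -1, -1]
step 10 (PUSH 34): [-1, 14, -1, -1, -1, 34]
step 11 (SUB): [-1, 14, -1, -1, -35]

[-1, 14, -1, -1, -35]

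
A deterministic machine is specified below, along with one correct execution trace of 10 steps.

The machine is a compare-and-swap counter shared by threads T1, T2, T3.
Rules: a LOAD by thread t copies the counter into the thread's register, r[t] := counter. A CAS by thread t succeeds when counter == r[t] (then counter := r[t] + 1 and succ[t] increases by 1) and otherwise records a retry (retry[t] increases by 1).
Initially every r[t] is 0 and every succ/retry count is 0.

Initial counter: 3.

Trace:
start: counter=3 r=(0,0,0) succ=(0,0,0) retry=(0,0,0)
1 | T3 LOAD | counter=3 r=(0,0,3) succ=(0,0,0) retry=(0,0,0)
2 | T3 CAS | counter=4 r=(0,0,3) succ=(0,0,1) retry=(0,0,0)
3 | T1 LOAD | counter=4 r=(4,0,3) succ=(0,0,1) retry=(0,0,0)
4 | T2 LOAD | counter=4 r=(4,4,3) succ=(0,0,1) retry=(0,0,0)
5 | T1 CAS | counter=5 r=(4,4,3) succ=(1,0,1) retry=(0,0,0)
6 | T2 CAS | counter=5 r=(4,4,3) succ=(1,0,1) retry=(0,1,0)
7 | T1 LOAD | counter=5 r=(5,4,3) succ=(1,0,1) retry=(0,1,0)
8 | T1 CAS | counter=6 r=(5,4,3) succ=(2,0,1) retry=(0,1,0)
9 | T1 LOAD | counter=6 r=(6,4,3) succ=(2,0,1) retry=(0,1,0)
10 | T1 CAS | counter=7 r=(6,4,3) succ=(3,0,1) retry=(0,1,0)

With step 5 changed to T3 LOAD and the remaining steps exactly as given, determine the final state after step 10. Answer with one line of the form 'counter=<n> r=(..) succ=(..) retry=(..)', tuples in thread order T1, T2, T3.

counter=7 r=(6,4,4) succ=(2,1,1) retry=(0,0,0)

(re-executing from step 5 with the substitution; state before step 5: counter=4 r=(4,4,3) succ=(0,0,1) retry=(0,0,0))
5 | T3 LOAD | counter=4 r=(4,4,4) succ=(0,0,1) retry=(0,0,0)
6 | T2 CAS | counter=5 r=(4,4,4) succ=(0,1,1) retry=(0,0,0)
7 | T1 LOAD | counter=5 r=(5,4,4) succ=(0,1,1) retry=(0,0,0)
8 | T1 CAS | counter=6 r=(5,4,4) succ=(1,1,1) retry=(0,0,0)
9 | T1 LOAD | counter=6 r=(6,4,4) succ=(1,1,1) retry=(0,0,0)
10 | T1 CAS | counter=7 r=(6,4,4) succ=(2,1,1) retry=(0,0,0)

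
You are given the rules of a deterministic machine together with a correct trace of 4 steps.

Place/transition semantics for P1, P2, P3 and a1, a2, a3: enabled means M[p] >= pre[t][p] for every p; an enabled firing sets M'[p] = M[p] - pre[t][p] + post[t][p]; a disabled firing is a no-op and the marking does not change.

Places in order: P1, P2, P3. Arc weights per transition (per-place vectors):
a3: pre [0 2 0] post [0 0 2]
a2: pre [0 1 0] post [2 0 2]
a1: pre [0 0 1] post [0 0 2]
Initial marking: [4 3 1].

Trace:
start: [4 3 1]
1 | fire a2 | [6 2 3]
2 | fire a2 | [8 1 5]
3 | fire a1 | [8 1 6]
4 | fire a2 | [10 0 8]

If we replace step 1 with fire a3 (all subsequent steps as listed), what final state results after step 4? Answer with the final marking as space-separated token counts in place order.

6 0 6

(re-executing from step 1 with the substitution; state before step 1: [4 3 1])
1 | fire a3 | [4 1 3]
2 | fire a2 | [6 0 5]
3 | fire a1 | [6 0 6]
4 | fire a2 | [6 0 6]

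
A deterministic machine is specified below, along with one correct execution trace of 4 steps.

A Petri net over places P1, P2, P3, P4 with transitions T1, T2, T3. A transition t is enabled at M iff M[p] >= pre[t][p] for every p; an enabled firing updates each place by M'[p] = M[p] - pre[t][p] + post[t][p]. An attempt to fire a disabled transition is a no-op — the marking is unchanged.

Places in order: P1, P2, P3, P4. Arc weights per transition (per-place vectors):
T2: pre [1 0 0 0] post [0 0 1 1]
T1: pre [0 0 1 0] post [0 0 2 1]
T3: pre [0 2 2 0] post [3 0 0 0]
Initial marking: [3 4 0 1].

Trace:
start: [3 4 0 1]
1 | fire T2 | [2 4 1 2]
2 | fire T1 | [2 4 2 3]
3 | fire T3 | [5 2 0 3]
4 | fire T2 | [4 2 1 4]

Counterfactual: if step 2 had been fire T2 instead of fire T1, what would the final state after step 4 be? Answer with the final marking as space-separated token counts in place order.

(re-executing from step 2 with the substitution; state before step 2: [2 4 1 2])
2 | fire T2 | [1 4 2 3]
3 | fire T3 | [4 2 0 3]
4 | fire T2 | [3 2 1 4]

3 2 1 4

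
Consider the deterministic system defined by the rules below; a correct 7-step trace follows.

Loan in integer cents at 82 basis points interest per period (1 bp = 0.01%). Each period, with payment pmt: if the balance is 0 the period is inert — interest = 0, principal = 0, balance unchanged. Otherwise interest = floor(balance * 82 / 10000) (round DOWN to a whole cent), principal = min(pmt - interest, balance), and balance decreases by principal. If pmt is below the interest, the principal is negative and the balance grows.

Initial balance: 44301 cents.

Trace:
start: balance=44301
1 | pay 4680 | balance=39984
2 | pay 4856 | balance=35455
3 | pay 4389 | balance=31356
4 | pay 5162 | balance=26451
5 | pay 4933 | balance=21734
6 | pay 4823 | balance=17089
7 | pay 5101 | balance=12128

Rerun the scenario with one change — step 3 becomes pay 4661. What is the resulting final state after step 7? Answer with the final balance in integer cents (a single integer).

(re-executing from step 3 with the substitution; state before step 3: balance=35455)
3 | pay 4661 | balance=31084
4 | pay 5162 | balance=26176
5 | pay 4933 | balance=21457
6 | pay 4823 | balance=16809
7 | pay 5101 | balance=11845

11845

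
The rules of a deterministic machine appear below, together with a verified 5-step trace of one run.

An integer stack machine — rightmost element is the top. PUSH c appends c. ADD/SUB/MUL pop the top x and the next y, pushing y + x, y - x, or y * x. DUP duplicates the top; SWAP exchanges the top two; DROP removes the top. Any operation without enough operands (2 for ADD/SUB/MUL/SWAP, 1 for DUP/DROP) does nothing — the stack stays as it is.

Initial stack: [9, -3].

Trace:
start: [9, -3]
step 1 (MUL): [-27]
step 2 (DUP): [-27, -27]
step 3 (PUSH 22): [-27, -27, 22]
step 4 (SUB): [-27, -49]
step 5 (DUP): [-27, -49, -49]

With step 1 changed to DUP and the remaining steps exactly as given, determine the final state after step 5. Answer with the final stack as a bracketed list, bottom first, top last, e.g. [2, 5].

[9, -3, -3, -25, -25]

(re-executing from step 1 with the substitution; state before step 1: [9, -3])
step 1 (DUP): [9, -3, -3]
step 2 (DUP): [9, -3, -3, -3]
step 3 (PUSH 22): [9, -3, -3, -3, 22]
step 4 (SUB): [9, -3, -3, -25]
step 5 (DUP): [9, -3, -3, -25, -25]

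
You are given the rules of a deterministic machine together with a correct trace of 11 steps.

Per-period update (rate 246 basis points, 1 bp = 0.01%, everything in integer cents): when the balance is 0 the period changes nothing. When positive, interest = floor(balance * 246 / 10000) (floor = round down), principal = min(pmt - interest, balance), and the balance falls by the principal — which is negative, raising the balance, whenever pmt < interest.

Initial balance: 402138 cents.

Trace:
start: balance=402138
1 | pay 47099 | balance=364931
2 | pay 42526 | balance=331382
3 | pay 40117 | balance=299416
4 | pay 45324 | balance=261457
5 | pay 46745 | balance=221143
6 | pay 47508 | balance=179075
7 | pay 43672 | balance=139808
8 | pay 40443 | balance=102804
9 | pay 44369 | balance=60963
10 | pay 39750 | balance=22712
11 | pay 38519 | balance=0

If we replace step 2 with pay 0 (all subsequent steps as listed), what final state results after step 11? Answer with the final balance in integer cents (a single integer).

(re-executing from step 2 with the substitution; state before step 2: balance=364931)
2 | pay 0 | balance=373908
3 | pay 40117 | balance=342989
4 | pay 45324 | balance=306102
5 | pay 46745 | balance=266887
6 | pay 47508 | balance=225944
7 | pay 43672 | balance=187830
8 | pay 40443 | balance=152007
9 | pay 44369 | balance=111377
10 | pay 39750 | balance=74366
11 | pay 38519 | balance=37676

37676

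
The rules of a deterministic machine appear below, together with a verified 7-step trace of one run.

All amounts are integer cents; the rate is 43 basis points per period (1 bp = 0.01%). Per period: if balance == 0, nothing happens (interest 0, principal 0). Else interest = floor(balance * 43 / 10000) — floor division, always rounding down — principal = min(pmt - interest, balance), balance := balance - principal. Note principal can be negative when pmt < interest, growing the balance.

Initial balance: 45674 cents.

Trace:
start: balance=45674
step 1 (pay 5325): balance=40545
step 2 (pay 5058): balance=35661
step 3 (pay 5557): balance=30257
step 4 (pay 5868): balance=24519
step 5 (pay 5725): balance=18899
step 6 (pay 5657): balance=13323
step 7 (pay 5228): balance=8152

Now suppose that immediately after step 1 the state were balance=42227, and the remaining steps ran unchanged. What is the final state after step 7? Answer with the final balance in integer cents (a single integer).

state after step 1 := balance=42227
step 2 (pay 5058): balance=37350
step 3 (pay 5557): balance=31953
step 4 (pay 5868): balance=26222
step 5 (pay 5725): balance=20609
step 6 (pay 5657): balance=15040
step 7 (pay 5228): balance=9876

9876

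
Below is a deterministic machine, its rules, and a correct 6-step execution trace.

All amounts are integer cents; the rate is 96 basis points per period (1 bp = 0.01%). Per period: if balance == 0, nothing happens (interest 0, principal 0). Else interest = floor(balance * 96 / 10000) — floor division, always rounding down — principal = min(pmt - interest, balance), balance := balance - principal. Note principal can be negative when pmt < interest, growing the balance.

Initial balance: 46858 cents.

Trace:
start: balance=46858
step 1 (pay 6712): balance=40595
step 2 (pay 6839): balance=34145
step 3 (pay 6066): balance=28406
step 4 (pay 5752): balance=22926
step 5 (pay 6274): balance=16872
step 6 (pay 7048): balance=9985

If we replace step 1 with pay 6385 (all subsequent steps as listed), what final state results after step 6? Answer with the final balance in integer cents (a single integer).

10328

(re-executing from step 1 with the substitution; state before step 1: balance=46858)
step 1 (pay 6385): balance=40922
step 2 (pay 6839): balance=34475
step 3 (pay 6066): balance=28739
step 4 (pay 5752): balance=23262
step 5 (pay 6274): balance=17211
step 6 (pay 7048): balance=10328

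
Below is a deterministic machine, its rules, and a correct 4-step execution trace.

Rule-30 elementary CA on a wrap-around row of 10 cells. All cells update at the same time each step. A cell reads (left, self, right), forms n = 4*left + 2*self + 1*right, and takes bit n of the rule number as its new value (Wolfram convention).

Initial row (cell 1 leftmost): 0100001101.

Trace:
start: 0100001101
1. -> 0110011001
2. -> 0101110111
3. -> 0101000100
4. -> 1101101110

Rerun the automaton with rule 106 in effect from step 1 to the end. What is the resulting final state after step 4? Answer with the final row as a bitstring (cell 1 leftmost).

(re-executing steps 1..4 under rule 106; state before step 1: 0100001101)
1. -> 1000011110
2. -> 0000110011
3. -> 0001110111
4. -> 0011011101

0011011101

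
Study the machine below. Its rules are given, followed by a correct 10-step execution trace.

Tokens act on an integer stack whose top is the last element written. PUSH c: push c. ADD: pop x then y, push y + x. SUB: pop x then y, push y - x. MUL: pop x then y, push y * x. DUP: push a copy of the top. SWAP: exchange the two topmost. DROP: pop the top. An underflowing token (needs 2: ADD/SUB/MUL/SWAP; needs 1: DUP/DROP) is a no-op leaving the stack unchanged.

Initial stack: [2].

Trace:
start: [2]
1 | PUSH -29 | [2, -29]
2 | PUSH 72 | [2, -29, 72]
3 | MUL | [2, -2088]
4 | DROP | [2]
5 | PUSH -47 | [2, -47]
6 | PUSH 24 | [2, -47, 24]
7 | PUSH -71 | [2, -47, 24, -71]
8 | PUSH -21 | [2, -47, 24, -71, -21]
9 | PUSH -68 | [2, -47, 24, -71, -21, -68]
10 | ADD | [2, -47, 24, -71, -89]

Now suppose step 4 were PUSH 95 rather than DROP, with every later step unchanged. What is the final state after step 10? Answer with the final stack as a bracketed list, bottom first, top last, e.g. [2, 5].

[2, -2088, 95, -47, 24, -71, -89]

(re-executing from step 4 with the substitution; state before step 4: [2, -2088])
4 | PUSH 95 | [2, -2088, 95]
5 | PUSH -47 | [2, -2088, 95, -47]
6 | PUSH 24 | [2, -2088, 95, -47, 24]
7 | PUSH -71 | [2, -2088, 95, -47, 24, -71]
8 | PUSH -21 | [2, -2088, 95, -47, 24, -71, -21]
9 | PUSH -68 | [2, -2088, 95, -47, 24, -71, -21, -68]
10 | ADD | [2, -2088, 95, -47, 24, -71, -89]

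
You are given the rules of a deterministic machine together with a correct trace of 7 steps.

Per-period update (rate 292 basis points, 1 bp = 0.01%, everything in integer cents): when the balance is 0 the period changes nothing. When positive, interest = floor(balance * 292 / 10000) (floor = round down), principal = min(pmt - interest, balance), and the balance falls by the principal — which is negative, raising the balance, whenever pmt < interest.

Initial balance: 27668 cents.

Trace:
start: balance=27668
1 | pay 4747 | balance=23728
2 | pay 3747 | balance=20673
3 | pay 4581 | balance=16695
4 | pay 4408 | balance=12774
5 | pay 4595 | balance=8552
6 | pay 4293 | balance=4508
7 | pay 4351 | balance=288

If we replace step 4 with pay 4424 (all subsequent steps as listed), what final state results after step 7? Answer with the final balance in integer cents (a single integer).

(re-executing from step 4 with the substitution; state before step 4: balance=16695)
4 | pay 4424 | balance=12758
5 | pay 4595 | balance=8535
6 | pay 4293 | balance=4491
7 | pay 4351 | balance=271

271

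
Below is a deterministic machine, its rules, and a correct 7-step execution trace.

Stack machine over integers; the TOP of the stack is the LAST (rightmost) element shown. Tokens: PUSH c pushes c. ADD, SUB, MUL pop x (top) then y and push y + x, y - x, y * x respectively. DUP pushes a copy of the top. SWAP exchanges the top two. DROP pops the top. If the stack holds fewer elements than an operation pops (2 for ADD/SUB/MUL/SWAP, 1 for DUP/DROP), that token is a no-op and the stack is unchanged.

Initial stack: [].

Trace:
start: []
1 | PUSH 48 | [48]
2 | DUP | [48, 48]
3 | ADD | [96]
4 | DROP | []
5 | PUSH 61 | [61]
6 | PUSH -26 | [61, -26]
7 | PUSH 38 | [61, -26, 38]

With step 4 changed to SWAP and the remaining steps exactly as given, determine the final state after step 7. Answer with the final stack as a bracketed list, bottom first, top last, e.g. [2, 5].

[96, 61, -26, 38]

(re-executing from step 4 with the substitution; state before step 4: [96])
4 | SWAP | [96]
5 | PUSH 61 | [96, 61]
6 | PUSH -26 | [96, 61, -26]
7 | PUSH 38 | [96, 61, -26, 38]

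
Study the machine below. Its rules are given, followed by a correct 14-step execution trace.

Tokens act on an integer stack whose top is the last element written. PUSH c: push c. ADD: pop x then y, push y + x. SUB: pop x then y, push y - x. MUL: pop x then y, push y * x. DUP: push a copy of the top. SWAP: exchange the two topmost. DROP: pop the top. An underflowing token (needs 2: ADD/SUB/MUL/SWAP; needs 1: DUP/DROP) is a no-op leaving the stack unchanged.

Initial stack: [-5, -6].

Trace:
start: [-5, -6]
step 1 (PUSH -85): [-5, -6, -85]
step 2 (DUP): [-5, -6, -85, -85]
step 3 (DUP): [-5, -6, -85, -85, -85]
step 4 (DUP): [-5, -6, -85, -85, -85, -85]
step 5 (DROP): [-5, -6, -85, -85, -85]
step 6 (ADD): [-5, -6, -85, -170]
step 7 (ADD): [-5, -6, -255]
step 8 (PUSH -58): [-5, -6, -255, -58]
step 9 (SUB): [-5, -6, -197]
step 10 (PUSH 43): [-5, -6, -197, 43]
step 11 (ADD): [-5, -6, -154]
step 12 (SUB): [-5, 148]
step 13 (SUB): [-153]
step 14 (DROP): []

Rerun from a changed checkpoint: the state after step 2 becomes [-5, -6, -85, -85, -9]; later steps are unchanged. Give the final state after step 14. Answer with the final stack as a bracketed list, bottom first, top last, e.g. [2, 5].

[-5]

state after step 2 := [-5, -6, -85, -85, -9]
step 3 (DUP): [-5, -6, -85, -85, -9, -9]
step 4 (DUP): [-5, -6, -85, -85, -9, -9, -9]
step 5 (DROP): [-5, -6, -85, -85, -9, -9]
step 6 (ADD): [-5, -6, -85, -85, -18]
step 7 (ADD): [-5, -6, -85, -103]
step 8 (PUSH -58): [-5, -6, -85, -103, -58]
step 9 (SUB): [-5, -6, -85, -45]
step 10 (PUSH 43): [-5, -6, -85, -45, 43]
step 11 (ADD): [-5, -6, -85, -2]
step 12 (SUB): [-5, -6, -83]
step 13 (SUB): [-5, 77]
step 14 (DROP): [-5]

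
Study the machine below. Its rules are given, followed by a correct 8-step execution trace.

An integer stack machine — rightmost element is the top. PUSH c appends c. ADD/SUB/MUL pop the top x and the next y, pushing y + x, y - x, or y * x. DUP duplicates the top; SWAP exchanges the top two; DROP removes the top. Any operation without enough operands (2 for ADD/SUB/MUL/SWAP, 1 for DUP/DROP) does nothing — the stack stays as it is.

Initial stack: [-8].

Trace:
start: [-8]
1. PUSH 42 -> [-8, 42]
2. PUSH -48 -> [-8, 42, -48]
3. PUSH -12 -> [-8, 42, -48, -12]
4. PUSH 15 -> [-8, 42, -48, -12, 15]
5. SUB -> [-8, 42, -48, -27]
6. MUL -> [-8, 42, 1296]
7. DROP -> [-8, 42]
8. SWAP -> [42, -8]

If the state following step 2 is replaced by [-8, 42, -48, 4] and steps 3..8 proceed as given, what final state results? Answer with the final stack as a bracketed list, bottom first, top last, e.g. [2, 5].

[-8, -48, 42]

state after step 2 := [-8, 42, -48, 4]
3. PUSH -12 -> [-8, 42, -48, 4, -12]
4. PUSH 15 -> [-8, 42, -48, 4, -12, 15]
5. SUB -> [-8, 42, -48, 4, -27]
6. MUL -> [-8, 42, -48, -108]
7. DROP -> [-8, 42, -48]
8. SWAP -> [-8, -48, 42]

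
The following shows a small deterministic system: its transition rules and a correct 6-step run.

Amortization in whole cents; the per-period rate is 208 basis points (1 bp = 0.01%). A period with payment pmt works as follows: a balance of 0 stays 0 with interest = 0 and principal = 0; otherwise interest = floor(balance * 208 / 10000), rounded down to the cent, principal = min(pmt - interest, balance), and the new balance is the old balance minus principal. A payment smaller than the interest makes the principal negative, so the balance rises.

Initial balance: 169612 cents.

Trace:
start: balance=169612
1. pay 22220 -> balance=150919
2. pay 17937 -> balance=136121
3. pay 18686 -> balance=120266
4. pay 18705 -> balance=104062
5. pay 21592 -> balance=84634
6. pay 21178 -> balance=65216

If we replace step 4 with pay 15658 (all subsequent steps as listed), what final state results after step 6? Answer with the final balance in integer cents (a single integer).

(re-executing from step 4 with the substitution; state before step 4: balance=120266)
4. pay 15658 -> balance=107109
5. pay 21592 -> balance=87744
6. pay 21178 -> balance=68391

68391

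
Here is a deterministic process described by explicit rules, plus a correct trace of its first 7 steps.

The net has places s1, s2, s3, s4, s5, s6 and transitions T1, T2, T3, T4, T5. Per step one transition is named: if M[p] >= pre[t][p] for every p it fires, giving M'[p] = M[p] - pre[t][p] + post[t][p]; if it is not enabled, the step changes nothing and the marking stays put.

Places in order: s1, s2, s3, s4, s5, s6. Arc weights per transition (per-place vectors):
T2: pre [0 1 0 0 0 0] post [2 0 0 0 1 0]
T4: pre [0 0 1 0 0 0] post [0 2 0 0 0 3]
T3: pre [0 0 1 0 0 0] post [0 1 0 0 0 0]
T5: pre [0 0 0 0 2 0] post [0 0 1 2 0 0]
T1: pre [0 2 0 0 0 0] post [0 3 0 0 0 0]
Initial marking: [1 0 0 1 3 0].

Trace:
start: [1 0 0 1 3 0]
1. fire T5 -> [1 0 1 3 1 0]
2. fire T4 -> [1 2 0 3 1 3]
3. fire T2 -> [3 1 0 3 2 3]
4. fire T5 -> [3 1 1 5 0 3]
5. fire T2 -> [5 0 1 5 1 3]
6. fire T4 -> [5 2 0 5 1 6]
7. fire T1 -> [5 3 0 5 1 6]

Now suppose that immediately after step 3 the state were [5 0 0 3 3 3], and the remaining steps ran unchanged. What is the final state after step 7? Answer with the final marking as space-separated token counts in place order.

5 3 0 5 1 6

state after step 3 := [5 0 0 3 3 3]
4. fire T5 -> [5 0 1 5 1 3]
5. fire T2 -> [5 0 1 5 1 3]
6. fire T4 -> [5 2 0 5 1 6]
7. fire T1 -> [5 3 0 5 1 6]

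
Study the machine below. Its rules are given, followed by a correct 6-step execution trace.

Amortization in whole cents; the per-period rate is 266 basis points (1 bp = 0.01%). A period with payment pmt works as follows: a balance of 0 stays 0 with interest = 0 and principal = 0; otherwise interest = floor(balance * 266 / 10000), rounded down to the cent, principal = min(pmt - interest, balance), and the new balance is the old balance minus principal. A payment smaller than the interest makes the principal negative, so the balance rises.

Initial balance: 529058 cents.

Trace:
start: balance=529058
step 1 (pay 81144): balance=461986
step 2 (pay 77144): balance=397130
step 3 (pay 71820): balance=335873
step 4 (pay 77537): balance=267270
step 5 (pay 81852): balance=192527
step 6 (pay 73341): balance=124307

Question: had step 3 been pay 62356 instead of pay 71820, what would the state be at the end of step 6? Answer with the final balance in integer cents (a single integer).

134545

(re-executing from step 3 with the substitution; state before step 3: balance=397130)
step 3 (pay 62356): balance=345337
step 4 (pay 77537): balance=276985
step 5 (pay 81852): balance=202500
step 6 (pay 73341): balance=134545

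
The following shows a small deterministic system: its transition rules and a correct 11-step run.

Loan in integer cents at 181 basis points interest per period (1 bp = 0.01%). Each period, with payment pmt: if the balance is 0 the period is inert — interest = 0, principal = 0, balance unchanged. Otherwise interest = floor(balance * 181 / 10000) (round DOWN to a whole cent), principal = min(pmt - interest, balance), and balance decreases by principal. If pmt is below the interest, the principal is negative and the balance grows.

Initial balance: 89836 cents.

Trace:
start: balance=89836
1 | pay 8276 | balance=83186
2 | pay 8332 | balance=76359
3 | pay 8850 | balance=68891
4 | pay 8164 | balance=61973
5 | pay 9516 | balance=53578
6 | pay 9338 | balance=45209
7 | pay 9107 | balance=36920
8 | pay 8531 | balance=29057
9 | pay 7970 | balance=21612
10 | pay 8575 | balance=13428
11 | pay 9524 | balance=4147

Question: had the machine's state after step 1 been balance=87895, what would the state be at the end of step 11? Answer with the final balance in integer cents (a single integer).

9781

state after step 1 := balance=87895
2 | pay 8332 | balance=81153
3 | pay 8850 | balance=73771
4 | pay 8164 | balance=66942
5 | pay 9516 | balance=58637
6 | pay 9338 | balance=50360
7 | pay 9107 | balance=42164
8 | pay 8531 | balance=34396
9 | pay 7970 | balance=27048
10 | pay 8575 | balance=18962
11 | pay 9524 | balance=9781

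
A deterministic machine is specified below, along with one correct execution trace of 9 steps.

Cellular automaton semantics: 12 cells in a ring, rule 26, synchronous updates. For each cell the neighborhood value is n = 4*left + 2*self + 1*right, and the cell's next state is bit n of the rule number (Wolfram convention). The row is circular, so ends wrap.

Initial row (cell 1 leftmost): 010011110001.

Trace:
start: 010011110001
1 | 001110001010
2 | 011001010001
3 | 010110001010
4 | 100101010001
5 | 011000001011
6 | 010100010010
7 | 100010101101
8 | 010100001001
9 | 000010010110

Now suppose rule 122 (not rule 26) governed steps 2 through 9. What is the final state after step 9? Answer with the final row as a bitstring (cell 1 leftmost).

000000011011

(re-executing steps 2..9 under rule 122; state before step 2: 001110001010)
2 | 011011010101
3 | 111111101010
4 | 100000110101
5 | 110001111011
6 | 011011001110
7 | 111111111011
8 | 000000001110
9 | 000000011011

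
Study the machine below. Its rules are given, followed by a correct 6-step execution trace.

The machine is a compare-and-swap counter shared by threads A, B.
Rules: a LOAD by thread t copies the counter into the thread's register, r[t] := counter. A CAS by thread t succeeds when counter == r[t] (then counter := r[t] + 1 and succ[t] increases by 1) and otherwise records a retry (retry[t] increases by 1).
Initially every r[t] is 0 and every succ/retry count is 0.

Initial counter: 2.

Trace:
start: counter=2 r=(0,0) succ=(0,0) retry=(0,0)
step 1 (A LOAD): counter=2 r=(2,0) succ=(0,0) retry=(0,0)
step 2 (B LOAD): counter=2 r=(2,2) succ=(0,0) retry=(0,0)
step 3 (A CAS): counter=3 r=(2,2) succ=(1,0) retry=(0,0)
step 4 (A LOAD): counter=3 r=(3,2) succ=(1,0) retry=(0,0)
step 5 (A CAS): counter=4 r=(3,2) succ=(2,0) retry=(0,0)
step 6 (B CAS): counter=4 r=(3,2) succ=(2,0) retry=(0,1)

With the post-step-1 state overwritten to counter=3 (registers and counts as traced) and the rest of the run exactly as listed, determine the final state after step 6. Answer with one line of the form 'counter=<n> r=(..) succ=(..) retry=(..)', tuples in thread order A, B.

state after step 1 := counter=3 r=(2,0) succ=(0,0) retry=(0,0)
step 2 (B LOAD): counter=3 r=(2,3) succ=(0,0) retry=(0,0)
step 3 (A CAS): counter=3 r=(2,3) succ=(0,0) retry=(1,0)
step 4 (A LOAD): counter=3 r=(3,3) succ=(0,0) retry=(1,0)
step 5 (A CAS): counter=4 r=(3,3) succ=(1,0) retry=(1,0)
step 6 (B CAS): counter=4 r=(3,3) succ=(1,0) retry=(1,1)

counter=4 r=(3,3) succ=(1,0) retry=(1,1)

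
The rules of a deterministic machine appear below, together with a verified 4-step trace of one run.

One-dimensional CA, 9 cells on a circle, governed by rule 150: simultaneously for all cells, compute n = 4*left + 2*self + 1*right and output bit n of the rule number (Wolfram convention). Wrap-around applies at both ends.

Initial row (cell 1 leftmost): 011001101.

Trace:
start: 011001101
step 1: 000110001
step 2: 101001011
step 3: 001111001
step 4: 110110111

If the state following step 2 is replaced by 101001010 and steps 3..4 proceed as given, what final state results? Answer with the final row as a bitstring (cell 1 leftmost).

state after step 2 := 101001010
step 3: 101111010
step 4: 100110010

100110010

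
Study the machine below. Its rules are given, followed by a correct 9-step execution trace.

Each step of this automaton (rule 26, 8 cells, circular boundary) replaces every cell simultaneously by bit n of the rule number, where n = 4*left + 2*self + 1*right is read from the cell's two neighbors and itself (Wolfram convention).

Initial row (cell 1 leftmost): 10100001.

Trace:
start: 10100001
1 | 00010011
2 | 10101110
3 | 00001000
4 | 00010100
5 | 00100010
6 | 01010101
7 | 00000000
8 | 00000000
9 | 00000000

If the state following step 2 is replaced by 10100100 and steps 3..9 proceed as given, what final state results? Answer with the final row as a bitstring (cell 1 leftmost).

state after step 2 := 10100100
3 | 00011011
4 | 10110010
5 | 00101100
6 | 01001010
7 | 10110001
8 | 00101011
9 | 11000010

11000010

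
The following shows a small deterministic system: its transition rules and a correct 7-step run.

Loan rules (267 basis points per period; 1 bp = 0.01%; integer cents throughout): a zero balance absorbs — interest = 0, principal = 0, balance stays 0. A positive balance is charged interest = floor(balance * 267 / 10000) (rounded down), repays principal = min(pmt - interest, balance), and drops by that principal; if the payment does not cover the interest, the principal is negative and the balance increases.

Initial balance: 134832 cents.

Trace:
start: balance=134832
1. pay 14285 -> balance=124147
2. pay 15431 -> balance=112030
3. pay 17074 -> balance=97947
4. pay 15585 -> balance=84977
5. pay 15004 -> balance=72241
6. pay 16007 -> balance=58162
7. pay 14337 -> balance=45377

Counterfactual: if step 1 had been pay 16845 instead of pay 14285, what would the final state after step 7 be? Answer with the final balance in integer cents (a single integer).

42379

(re-executing from step 1 with the substitution; state before step 1: balance=134832)
1. pay 16845 -> balance=121587
2. pay 15431 -> balance=109402
3. pay 17074 -> balance=95249
4. pay 15585 -> balance=82207
5. pay 15004 -> balance=69397
6. pay 16007 -> balance=55242
7. pay 14337 -> balance=42379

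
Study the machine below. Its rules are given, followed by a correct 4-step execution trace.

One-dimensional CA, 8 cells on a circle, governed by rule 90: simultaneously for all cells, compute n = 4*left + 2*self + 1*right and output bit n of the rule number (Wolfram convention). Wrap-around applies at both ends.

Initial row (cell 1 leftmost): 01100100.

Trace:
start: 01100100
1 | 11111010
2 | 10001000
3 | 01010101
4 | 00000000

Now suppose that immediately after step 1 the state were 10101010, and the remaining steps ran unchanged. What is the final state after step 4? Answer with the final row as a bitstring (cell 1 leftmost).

00000000

state after step 1 := 10101010
2 | 00000000
3 | 00000000
4 | 00000000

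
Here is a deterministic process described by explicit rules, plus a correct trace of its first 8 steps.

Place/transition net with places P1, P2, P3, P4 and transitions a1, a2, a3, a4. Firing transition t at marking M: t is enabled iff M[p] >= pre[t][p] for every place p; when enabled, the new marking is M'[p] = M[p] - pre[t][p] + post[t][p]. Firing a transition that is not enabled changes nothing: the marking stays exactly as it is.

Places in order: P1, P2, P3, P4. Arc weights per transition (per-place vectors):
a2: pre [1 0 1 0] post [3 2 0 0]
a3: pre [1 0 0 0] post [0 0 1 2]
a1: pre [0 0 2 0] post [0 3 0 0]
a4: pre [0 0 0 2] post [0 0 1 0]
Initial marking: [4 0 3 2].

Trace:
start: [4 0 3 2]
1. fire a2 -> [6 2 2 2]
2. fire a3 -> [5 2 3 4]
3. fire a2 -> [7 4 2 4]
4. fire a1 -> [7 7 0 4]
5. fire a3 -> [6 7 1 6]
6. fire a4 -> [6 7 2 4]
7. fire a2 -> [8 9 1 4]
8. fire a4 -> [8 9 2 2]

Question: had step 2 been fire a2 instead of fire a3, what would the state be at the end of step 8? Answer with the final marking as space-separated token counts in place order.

11 8 2 0

(re-executing from step 2 with the substitution; state before step 2: [6 2 2 2])
2. fire a2 -> [8 4 1 2]
3. fire a2 -> [10 6 0 2]
4. fire a1 -> [10 6 0 2]
5. fire a3 -> [9 6 1 4]
6. fire a4 -> [9 6 2 2]
7. fire a2 -> [11 8 1 2]
8. fire a4 -> [11 8 2 0]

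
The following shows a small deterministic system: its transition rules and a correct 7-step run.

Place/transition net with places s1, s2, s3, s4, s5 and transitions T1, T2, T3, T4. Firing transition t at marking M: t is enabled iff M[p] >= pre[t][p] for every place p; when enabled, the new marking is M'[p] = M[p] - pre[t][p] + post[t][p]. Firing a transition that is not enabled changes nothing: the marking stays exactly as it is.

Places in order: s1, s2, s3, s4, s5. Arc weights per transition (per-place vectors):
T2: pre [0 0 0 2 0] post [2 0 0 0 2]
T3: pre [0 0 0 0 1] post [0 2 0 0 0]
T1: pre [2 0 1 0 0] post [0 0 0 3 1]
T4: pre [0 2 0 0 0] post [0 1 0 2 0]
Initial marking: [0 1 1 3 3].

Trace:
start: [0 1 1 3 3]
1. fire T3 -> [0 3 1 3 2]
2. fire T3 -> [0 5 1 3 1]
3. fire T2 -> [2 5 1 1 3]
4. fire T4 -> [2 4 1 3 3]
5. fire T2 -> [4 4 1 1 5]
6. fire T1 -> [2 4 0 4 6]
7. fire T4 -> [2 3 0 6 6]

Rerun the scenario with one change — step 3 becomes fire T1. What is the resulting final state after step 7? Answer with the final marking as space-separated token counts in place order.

0 3 0 8 4

(re-executing from step 3 with the substitution; state before step 3: [0 5 1 3 1])
3. fire T1 -> [0 5 1 3 1]
4. fire T4 -> [0 4 1 5 1]
5. fire T2 -> [2 4 1 3 3]
6. fire T1 -> [0 4 0 6 4]
7. fire T4 -> [0 3 0 8 4]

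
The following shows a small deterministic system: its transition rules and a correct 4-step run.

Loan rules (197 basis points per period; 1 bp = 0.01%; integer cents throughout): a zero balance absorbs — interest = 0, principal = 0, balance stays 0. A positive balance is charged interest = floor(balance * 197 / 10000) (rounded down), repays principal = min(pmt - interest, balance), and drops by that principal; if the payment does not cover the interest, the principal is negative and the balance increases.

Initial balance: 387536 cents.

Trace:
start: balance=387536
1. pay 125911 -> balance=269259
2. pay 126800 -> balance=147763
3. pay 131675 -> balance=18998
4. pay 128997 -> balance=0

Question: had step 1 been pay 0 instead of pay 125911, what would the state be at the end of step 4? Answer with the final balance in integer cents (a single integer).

(re-executing from step 1 with the substitution; state before step 1: balance=387536)
1. pay 0 -> balance=395170
2. pay 126800 -> balance=276154
3. pay 131675 -> balance=149919
4. pay 128997 -> balance=23875

23875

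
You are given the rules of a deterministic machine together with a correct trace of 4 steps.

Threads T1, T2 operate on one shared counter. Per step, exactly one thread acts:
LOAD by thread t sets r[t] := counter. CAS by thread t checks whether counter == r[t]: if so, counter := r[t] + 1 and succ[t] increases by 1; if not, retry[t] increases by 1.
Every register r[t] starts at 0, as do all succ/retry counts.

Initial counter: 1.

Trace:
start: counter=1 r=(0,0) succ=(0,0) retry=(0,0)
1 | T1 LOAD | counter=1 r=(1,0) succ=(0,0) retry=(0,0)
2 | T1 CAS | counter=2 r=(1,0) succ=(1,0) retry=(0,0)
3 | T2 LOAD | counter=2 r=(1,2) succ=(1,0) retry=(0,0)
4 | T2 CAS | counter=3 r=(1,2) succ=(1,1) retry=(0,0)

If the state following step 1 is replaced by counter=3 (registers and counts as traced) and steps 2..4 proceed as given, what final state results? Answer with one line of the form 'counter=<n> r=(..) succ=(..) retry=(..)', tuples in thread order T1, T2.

state after step 1 := counter=3 r=(1,0) succ=(0,0) retry=(0,0)
2 | T1 CAS | counter=3 r=(1,0) succ=(0,0) retry=(1,0)
3 | T2 LOAD | counter=3 r=(1,3) succ=(0,0) retry=(1,0)
4 | T2 CAS | counter=4 r=(1,3) succ=(0,1) retry=(1,0)

counter=4 r=(1,3) succ=(0,1) retry=(1,0)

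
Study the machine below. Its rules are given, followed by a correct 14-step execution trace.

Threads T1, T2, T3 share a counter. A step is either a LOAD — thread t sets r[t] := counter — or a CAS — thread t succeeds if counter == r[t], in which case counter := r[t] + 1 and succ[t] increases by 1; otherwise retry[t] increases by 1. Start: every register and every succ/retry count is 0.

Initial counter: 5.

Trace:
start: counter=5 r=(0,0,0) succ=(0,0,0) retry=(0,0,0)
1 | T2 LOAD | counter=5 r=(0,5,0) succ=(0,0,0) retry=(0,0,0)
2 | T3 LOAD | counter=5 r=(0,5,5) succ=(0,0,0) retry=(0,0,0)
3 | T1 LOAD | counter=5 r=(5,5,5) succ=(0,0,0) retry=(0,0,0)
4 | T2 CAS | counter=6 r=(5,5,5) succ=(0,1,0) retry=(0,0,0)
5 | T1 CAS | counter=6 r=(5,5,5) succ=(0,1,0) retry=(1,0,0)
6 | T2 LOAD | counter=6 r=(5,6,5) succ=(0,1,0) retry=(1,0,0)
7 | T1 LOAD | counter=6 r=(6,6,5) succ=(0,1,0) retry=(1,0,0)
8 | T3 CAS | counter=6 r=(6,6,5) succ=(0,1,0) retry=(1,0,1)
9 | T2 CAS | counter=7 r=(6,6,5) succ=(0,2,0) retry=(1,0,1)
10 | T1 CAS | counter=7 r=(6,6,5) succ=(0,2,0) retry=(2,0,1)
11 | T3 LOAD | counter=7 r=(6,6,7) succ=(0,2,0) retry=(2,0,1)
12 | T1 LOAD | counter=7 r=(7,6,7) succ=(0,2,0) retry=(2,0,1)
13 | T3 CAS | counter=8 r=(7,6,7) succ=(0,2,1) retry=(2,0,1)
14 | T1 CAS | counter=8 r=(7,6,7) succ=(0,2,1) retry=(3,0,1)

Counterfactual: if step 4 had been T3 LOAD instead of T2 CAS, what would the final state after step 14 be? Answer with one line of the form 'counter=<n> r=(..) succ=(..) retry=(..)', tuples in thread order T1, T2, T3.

counter=8 r=(7,6,7) succ=(1,1,1) retry=(2,0,1)

(re-executing from step 4 with the substitution; state before step 4: counter=5 r=(5,5,5) succ=(0,0,0) retry=(0,0,0))
4 | T3 LOAD | counter=5 r=(5,5,5) succ=(0,0,0) retry=(0,0,0)
5 | T1 CAS | counter=6 r=(5,5,5) succ=(1,0,0) retry=(0,0,0)
6 | T2 LOAD | counter=6 r=(5,6,5) succ=(1,0,0) retry=(0,0,0)
7 | T1 LOAD | counter=6 r=(6,6,5) succ=(1,0,0) retry=(0,0,0)
8 | T3 CAS | counter=6 r=(6,6,5) succ=(1,0,0) retry=(0,0,1)
9 | T2 CAS | counter=7 r=(6,6,5) succ=(1,1,0) retry=(0,0,1)
10 | T1 CAS | counter=7 r=(6,6,5) succ=(1,1,0) retry=(1,0,1)
11 | T3 LOAD | counter=7 r=(6,6,7) succ=(1,1,0) retry=(1,0,1)
12 | T1 LOAD | counter=7 r=(7,6,7) succ=(1,1,0) retry=(1,0,1)
13 | T3 CAS | counter=8 r=(7,6,7) succ=(1,1,1) retry=(1,0,1)
14 | T1 CAS | counter=8 r=(7,6,7) succ=(1,1,1) retry=(2,0,1)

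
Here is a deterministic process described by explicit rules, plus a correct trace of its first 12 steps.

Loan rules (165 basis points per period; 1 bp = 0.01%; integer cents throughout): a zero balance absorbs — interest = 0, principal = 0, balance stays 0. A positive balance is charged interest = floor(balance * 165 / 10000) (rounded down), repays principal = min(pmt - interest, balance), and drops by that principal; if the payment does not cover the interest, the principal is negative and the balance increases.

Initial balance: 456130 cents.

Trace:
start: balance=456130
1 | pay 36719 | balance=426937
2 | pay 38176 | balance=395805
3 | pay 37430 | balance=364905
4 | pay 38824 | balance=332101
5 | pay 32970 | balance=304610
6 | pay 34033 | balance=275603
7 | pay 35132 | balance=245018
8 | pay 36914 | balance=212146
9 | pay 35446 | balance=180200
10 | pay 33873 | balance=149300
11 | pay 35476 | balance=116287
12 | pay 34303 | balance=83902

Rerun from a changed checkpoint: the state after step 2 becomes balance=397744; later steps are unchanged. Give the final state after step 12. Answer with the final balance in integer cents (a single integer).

86185

state after step 2 := balance=397744
3 | pay 37430 | balance=366876
4 | pay 38824 | balance=334105
5 | pay 32970 | balance=306647
6 | pay 34033 | balance=277673
7 | pay 35132 | balance=247122
8 | pay 36914 | balance=214285
9 | pay 35446 | balance=182374
10 | pay 33873 | balance=151510
11 | pay 35476 | balance=118533
12 | pay 34303 | balance=86185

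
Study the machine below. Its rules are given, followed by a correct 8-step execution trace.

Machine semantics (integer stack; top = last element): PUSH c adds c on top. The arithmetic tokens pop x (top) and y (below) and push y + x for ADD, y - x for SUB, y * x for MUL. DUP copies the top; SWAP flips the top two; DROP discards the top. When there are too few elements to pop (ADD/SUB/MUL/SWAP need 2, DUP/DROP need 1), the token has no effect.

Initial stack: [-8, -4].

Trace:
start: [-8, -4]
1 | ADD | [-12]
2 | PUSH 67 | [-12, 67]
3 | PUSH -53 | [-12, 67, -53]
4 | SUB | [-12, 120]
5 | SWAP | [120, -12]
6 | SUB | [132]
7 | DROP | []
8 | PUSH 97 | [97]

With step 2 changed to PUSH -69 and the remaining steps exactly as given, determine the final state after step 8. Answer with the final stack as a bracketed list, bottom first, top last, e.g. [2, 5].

[97]

(re-executing from step 2 with the substitution; state before step 2: [-12])
2 | PUSH -69 | [-12, -69]
3 | PUSH -53 | [-12, -69, -53]
4 | SUB | [-12, -16]
5 | SWAP | [-16, -12]
6 | SUB | [-4]
7 | DROP | []
8 | PUSH 97 | [97]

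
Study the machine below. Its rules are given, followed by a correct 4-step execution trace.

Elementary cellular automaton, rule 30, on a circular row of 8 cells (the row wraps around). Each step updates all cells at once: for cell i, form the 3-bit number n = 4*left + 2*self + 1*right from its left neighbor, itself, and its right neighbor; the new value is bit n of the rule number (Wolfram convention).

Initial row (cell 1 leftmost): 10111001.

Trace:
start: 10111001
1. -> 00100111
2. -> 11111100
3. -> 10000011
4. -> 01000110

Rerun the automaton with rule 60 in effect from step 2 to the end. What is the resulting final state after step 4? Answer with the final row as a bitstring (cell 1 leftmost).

10011001

(re-executing steps 2..4 under rule 60; state before step 2: 00100111)
2. -> 10110100
3. -> 11101110
4. -> 10011001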